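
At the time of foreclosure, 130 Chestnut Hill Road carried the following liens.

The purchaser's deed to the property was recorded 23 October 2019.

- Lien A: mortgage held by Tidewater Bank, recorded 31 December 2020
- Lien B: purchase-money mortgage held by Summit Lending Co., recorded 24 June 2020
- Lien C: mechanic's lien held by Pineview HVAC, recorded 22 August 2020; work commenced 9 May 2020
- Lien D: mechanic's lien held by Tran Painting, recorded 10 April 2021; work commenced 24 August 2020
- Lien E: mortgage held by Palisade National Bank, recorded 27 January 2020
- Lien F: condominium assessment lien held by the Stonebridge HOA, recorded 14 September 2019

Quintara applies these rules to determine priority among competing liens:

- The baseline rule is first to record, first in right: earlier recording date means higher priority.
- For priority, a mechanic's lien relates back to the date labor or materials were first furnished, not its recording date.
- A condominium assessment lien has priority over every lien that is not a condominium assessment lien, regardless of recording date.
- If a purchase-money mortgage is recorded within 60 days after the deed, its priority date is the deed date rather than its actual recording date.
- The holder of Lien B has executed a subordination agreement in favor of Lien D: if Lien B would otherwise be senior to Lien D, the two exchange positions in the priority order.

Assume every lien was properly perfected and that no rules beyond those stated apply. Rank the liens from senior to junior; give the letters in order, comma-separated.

F, E, C, D, B, A

Effective dates after the stated exceptions: B was recorded 245 days after the deed, outside the 60-day window, so it keeps its recording date; C is treated as recorded 9 May 2020, the work-commencement date; D is treated as recorded 24 August 2020, the work-commencement date.
F, as a condominium assessment lien, has superpriority and ranks first.
Ordering the rest by effective date: E (27 January 2020), C (9 May 2020), B (24 June 2020), D (24 August 2020), A (31 December 2020).
The subordination applies — B was senior to D — so B and D swap.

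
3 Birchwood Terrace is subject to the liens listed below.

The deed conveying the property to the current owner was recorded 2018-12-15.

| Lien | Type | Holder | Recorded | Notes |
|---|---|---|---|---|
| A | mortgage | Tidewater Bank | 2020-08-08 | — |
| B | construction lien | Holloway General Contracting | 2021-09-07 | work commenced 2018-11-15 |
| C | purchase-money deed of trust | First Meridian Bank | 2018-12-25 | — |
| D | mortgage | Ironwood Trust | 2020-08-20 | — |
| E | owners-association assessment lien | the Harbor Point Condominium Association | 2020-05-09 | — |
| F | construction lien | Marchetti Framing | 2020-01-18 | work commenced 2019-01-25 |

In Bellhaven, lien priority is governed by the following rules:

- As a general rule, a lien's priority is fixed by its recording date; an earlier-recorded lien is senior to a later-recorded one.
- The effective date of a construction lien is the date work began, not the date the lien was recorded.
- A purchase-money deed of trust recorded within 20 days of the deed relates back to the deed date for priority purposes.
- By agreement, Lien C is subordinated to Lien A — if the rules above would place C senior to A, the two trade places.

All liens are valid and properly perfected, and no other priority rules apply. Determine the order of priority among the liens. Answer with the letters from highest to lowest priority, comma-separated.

Effective dates after the stated exceptions: B's effective date is 2018-11-15, when work began; C was recorded within the 20-day window, so its effective date is the deed date 2018-12-15; F's effective date is 2019-01-25, when work began.
By effective date: B (2018-11-15), C (2018-12-15), F (2019-01-25), E (2020-05-09), A (2020-08-08), D (2020-08-20).
The subordination applies — C was senior to A — so C and A swap.

B, A, F, E, C, D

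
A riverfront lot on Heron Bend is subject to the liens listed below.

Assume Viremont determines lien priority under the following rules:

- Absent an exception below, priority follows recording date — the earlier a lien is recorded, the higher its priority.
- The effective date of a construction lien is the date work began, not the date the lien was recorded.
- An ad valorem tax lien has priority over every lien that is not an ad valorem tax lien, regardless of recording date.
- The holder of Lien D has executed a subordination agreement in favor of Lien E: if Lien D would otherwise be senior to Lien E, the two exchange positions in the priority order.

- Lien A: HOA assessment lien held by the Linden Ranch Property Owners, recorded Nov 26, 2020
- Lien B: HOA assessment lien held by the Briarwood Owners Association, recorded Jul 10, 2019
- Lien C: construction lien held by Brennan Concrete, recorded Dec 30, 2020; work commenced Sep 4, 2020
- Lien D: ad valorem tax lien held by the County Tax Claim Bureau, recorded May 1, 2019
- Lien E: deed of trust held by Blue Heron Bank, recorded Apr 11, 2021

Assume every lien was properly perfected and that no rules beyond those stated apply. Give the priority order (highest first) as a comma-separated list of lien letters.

Adjusting effective dates: C is treated as recorded Sep 4, 2020, the work-commencement date.
As an ad valorem tax lien, D is senior to every other lien.
Among the remaining liens, by effective date: B (Jul 10, 2019), C (Sep 4, 2020), A (Nov 26, 2020), E (Apr 11, 2021).
D is senior to E before the subordination, so the two trade places.

E, B, C, A, D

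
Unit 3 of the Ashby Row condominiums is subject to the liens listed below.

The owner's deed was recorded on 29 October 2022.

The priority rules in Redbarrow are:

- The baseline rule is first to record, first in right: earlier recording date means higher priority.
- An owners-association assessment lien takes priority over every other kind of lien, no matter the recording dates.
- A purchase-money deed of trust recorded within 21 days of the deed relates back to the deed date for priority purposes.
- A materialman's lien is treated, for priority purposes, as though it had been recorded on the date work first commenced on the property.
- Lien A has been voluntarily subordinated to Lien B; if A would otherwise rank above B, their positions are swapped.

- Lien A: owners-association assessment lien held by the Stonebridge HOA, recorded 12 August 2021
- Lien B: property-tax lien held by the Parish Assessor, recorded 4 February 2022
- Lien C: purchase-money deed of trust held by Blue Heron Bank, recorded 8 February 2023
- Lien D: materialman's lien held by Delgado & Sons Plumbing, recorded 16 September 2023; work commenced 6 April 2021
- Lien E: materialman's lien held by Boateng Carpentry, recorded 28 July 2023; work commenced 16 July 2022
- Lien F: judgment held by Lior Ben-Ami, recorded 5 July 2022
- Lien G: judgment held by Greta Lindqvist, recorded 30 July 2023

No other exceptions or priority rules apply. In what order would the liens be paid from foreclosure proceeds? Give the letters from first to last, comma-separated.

B, D, A, F, E, C, G

Effective dates after the stated exceptions: C missed the 21-day window (102 days after the deed), so its recording date stands; D's effective date is 6 April 2021, when work began; E relates back to 16 July 2022 (work commenced).
A is an owners-association assessment lien, so it outranks all other liens regardless of date.
The other liens, earliest effective date first: D (6 April 2021), B (4 February 2022), F (5 July 2022), E (16 July 2022), C (8 February 2023), G (30 July 2023).
Because A would otherwise rank above B, the subordination swaps them.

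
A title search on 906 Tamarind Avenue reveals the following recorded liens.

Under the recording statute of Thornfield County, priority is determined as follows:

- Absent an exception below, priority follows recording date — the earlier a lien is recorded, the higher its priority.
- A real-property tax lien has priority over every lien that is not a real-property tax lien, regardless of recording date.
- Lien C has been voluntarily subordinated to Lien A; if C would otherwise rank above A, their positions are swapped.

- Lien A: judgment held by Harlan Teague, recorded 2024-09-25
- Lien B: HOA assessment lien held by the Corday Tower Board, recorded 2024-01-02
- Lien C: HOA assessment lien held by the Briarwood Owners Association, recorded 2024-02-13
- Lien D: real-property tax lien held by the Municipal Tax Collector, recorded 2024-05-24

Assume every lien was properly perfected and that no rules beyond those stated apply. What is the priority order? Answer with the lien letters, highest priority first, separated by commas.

D is a real-property tax lien and takes priority over every other lien.
Among the remaining liens, by effective date: B (2024-01-02), C (2024-02-13), A (2024-09-25).
C is senior to A before the subordination, so the two trade places.

D, B, A, C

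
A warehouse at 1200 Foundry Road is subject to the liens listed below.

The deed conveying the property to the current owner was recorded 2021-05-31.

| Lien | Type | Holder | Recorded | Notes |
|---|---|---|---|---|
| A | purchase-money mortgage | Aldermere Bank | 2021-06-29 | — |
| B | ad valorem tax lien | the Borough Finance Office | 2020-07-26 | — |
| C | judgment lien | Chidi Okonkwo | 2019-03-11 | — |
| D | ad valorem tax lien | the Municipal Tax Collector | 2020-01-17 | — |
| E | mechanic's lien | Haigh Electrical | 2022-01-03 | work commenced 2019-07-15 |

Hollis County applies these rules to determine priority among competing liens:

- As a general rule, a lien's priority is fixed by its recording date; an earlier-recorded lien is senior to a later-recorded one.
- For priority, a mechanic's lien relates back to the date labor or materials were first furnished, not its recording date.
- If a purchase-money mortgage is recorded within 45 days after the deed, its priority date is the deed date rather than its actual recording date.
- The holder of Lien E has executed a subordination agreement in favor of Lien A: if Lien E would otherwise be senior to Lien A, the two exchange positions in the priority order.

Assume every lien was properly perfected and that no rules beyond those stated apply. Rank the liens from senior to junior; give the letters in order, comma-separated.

C, A, D, B, E

Effective dates after the stated exceptions: A relates back to the deed date 2021-05-31; E's effective date is 2019-07-15, when work began.
Ordering by effective date: C (2019-03-11), E (2019-07-15), D (2020-01-17), B (2020-07-26), A (2021-05-31).
E is senior to A before the subordination, so the two trade places.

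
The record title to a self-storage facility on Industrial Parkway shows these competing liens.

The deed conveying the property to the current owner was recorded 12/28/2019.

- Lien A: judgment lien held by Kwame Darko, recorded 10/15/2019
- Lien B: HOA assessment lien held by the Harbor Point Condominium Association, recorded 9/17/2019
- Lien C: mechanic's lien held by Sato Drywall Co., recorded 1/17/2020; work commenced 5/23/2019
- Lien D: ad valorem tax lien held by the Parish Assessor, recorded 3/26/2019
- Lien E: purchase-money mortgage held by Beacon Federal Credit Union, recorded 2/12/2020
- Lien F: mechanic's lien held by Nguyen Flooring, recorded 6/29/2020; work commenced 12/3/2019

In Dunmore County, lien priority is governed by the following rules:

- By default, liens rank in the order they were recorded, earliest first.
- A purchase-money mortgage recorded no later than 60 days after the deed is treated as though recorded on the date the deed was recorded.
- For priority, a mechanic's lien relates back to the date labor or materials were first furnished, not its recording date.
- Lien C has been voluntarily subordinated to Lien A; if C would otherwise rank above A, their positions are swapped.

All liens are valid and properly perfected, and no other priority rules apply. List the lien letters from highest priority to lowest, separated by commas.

D, A, B, C, F, E

Adjusting effective dates: C's effective date is 5/23/2019, when work began; E was recorded within the 60-day window, so its effective date is the deed date 12/28/2019; F is treated as recorded 12/3/2019, the work-commencement date.
By effective date, earliest first: D (3/26/2019), C (5/23/2019), B (9/17/2019), A (10/15/2019), F (12/3/2019), E (12/28/2019).
C would otherwise be senior to A, so under the subordination agreement C and A exchange positions.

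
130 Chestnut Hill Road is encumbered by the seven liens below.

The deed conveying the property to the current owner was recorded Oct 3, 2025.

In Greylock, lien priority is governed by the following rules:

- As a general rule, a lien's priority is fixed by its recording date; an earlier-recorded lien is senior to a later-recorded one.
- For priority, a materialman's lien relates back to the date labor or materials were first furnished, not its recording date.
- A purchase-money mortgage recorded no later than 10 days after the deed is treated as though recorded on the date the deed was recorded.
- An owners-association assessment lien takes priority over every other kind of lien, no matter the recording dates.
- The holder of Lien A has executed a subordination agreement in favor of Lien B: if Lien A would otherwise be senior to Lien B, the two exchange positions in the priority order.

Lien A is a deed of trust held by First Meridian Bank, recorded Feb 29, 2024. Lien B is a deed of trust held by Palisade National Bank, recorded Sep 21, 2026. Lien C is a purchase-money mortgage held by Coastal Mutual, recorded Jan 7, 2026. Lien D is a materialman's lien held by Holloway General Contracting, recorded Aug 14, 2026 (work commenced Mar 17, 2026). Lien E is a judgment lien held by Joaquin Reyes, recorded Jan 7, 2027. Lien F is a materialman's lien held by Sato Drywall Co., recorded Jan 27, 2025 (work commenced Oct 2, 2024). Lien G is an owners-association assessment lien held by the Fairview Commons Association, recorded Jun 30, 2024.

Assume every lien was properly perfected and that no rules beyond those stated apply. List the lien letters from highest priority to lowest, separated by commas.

G, B, F, C, D, A, E

Effective dates after the stated exceptions: C was recorded 96 days after the deed — beyond 10 days — so no relation-back applies; D's effective date is Mar 17, 2026, when work began; F's effective date is Oct 2, 2024, when work began.
G, as an owners-association assessment lien, has superpriority and ranks first.
Among the remaining liens, by effective date: A (Feb 29, 2024), F (Oct 2, 2024), C (Jan 7, 2026), D (Mar 17, 2026), B (Sep 21, 2026), E (Jan 7, 2027).
Because A would otherwise rank above B, the subordination swaps them.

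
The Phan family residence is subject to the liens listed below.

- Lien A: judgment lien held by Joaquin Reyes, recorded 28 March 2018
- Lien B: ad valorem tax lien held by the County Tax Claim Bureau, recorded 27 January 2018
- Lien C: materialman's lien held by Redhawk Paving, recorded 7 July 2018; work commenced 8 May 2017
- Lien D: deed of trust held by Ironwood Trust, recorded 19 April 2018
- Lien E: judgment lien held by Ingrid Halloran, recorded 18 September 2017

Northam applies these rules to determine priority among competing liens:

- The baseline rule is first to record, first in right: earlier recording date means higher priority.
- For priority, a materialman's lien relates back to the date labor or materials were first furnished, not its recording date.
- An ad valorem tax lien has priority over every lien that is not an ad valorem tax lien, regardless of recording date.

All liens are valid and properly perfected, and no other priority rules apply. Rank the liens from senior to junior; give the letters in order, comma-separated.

First, effective dates: C is treated as recorded 8 May 2017, the work-commencement date.
B is an ad valorem tax lien and takes priority over every other lien.
Remaining liens by effective date: C (8 May 2017), E (18 September 2017), A (28 March 2018), D (19 April 2018).

B, C, E, A, D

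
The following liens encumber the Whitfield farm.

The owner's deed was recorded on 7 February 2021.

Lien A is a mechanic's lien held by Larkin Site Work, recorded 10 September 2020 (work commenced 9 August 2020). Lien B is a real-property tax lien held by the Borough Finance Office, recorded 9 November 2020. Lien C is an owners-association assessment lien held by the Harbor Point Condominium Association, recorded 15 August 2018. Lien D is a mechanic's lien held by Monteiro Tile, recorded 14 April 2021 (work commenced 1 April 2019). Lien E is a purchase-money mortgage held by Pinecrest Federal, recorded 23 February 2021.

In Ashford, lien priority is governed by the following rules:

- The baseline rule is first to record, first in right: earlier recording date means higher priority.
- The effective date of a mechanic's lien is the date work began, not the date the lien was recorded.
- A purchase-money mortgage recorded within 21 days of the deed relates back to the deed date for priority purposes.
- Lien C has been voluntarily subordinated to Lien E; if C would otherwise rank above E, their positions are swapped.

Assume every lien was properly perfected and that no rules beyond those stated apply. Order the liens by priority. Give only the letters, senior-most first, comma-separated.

E, D, A, B, C

Effective dates: A's effective date is 9 August 2020, when work began; D's effective date is 1 April 2019, when work began; E was recorded within the 21-day window, so its effective date is the deed date 7 February 2021.
By effective date: C (15 August 2018), D (1 April 2019), A (9 August 2020), B (9 November 2020), E (7 February 2021).
The subordination applies — C was senior to E — so C and E swap.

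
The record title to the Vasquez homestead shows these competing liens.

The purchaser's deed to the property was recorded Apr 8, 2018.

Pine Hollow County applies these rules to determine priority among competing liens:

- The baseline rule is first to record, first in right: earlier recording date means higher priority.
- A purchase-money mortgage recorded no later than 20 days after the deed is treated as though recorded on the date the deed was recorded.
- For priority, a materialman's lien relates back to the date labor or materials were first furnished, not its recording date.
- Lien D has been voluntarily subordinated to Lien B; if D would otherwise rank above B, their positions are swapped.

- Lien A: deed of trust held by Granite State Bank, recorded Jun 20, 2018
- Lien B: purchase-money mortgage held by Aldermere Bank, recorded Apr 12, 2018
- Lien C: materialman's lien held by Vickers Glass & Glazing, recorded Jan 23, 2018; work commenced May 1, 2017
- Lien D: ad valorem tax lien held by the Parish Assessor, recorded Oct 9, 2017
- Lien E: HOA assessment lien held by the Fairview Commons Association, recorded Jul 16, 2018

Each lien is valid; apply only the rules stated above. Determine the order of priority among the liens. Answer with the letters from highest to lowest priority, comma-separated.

C, B, D, A, E

Effective dates after the stated exceptions: B relates back to the deed date Apr 8, 2018; C is treated as recorded May 1, 2017, the work-commencement date.
By effective date: C (May 1, 2017), D (Oct 9, 2017), B (Apr 8, 2018), A (Jun 20, 2018), E (Jul 16, 2018).
D is senior to B before the subordination, so the two trade places.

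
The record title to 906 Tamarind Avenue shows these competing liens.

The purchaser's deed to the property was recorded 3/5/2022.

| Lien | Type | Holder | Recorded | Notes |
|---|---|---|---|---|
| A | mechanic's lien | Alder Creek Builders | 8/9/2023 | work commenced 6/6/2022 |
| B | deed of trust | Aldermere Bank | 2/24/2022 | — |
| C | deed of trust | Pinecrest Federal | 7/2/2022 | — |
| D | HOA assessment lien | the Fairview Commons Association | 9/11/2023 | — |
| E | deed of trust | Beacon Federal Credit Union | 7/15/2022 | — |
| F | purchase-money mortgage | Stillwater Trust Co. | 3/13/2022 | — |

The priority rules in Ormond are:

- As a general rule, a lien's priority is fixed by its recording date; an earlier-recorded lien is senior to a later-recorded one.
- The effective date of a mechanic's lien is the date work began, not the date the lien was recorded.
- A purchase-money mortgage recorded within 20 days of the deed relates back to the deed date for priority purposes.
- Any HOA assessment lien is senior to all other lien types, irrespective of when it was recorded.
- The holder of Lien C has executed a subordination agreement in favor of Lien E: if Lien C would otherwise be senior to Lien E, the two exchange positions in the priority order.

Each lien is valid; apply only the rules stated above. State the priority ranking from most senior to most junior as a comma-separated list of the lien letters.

Effective dates: A's effective date is 6/6/2022, when work began; F's effective date is the deed date, 3/5/2022.
D is an HOA assessment lien, so it outranks all other liens regardless of date.
Among the remaining liens, by effective date: B (2/24/2022), F (3/5/2022), A (6/6/2022), C (7/2/2022), E (7/15/2022).
C would otherwise be senior to E, so under the subordination agreement C and E exchange positions.

D, B, F, A, E, C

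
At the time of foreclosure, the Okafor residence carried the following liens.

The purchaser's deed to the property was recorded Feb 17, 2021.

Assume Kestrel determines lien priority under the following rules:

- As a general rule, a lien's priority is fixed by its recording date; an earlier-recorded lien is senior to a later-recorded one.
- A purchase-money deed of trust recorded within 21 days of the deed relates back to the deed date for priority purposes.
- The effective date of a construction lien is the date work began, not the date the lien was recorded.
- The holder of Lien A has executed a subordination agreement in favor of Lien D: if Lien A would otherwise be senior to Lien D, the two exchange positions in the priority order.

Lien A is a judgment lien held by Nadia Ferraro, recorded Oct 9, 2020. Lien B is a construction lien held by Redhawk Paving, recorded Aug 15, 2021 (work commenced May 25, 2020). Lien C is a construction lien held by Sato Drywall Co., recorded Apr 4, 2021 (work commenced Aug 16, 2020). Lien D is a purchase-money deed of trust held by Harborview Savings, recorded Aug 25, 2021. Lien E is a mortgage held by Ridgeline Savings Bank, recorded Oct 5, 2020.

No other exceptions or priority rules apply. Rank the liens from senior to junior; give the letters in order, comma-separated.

Effective dates after the stated exceptions: B is treated as recorded May 25, 2020, the work-commencement date; C is treated as recorded Aug 16, 2020, the work-commencement date; D was recorded 189 days after the deed, outside the 21-day window, so it keeps its recording date.
Ordering by effective date: B (May 25, 2020), C (Aug 16, 2020), E (Oct 5, 2020), A (Oct 9, 2020), D (Aug 25, 2021).
The subordination applies — A was senior to D — so A and D swap.

B, C, E, D, A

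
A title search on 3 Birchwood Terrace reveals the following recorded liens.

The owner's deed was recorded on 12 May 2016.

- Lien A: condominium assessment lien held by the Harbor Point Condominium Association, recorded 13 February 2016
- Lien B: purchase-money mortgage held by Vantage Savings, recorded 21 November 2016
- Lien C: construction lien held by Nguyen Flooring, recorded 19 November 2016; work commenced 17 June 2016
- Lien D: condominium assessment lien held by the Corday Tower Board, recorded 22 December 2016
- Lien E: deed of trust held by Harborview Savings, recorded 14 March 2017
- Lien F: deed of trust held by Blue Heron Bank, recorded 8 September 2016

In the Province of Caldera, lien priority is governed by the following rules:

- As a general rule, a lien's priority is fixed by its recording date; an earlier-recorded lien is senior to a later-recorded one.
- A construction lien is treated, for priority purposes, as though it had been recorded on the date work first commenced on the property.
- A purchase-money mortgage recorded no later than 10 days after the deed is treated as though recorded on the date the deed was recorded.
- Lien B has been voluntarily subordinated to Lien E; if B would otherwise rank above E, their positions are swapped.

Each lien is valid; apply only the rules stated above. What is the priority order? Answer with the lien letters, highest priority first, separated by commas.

A, C, F, E, D, B

Effective dates after the stated exceptions: B was recorded 193 days after the deed — beyond 10 days — so no relation-back applies; C is treated as recorded 17 June 2016, the work-commencement date.
Sorted by effective date: A (13 February 2016), C (17 June 2016), F (8 September 2016), B (21 November 2016), D (22 December 2016), E (14 March 2017).
B would otherwise be senior to E, so under the subordination agreement B and E exchange positions.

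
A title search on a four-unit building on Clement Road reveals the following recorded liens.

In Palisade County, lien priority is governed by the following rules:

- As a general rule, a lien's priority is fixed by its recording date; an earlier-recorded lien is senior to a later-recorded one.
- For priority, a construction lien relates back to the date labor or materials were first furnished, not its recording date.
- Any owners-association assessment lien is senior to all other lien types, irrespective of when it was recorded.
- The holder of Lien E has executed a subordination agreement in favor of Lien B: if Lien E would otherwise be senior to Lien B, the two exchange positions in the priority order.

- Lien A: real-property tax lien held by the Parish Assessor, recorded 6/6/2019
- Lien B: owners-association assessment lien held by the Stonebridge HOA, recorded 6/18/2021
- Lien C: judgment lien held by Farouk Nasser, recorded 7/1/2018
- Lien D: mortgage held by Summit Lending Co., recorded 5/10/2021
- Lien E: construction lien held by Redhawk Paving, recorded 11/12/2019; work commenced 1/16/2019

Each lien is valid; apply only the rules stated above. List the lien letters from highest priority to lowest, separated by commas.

B, C, E, A, D

Adjusting effective dates: E is treated as recorded 1/16/2019, the work-commencement date.
As an owners-association assessment lien, B is senior to every other lien.
The other liens, earliest effective date first: C (7/1/2018), E (1/16/2019), A (6/6/2019), D (5/10/2021).
E already ranks below B; the subordination has no effect.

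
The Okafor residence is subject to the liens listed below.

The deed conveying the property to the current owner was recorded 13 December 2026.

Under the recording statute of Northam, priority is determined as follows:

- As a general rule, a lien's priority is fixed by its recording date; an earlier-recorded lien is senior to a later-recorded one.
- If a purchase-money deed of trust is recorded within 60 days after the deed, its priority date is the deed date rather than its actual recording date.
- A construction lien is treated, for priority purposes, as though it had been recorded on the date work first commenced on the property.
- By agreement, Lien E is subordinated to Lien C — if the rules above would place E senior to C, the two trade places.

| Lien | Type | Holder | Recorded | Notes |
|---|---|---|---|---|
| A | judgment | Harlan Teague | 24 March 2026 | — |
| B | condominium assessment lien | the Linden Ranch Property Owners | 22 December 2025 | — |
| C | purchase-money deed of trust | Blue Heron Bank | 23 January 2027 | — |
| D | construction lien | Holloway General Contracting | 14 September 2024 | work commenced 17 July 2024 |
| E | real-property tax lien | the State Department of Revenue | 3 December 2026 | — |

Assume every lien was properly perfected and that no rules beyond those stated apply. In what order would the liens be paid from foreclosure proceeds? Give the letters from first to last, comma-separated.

D, B, A, C, E

Effective dates: C relates back to the deed date 13 December 2026; D's effective date is 17 July 2024, when work began.
By effective date, earliest first: D (17 July 2024), B (22 December 2025), A (24 March 2026), E (3 December 2026), C (13 December 2026).
Because E would otherwise rank above C, the subordination swaps them.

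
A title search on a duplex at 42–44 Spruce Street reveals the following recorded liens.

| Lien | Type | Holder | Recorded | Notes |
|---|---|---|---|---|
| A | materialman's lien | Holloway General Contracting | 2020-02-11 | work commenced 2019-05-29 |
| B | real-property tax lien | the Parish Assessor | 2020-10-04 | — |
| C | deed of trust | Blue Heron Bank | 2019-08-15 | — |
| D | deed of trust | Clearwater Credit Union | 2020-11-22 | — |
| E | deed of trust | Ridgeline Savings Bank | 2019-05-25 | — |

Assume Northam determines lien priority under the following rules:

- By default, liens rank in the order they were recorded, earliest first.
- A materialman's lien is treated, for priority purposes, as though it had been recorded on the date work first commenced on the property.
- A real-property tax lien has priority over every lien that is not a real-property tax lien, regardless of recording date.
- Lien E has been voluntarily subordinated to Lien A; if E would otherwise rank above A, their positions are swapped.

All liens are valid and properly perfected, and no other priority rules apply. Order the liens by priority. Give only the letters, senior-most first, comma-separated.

Adjusting effective dates: A relates back to 2019-05-29 (work commenced).
B is a real-property tax lien, so it outranks all other liens regardless of date.
The other liens, earliest effective date first: E (2019-05-25), A (2019-05-29), C (2019-08-15), D (2020-11-22).
Because E would otherwise rank above A, the subordination swaps them.

B, A, E, C, D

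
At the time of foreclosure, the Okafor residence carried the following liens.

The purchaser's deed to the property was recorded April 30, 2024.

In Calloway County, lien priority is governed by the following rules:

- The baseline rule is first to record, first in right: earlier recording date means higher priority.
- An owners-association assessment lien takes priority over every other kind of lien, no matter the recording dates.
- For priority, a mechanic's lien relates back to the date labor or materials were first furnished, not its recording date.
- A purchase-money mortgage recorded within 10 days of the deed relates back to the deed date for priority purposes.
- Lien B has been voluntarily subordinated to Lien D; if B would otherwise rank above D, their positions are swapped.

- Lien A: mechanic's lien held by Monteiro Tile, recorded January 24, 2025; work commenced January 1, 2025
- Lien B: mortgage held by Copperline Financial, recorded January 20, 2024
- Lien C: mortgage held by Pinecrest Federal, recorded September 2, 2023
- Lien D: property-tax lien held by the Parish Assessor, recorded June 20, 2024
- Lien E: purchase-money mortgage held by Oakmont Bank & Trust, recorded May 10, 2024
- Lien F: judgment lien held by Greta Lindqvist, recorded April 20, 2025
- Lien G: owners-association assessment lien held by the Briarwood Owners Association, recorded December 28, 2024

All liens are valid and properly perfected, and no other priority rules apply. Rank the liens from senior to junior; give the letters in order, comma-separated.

First, effective dates: A's effective date is January 1, 2025, when work began; E relates back to the deed date April 30, 2024.
G, as an owners-association assessment lien, has superpriority and ranks first.
Ordering the rest by effective date: C (September 2, 2023), B (January 20, 2024), E (April 30, 2024), D (June 20, 2024), A (January 1, 2025), F (April 20, 2025).
Because B would otherwise rank above D, the subordination swaps them.

G, C, D, E, B, A, F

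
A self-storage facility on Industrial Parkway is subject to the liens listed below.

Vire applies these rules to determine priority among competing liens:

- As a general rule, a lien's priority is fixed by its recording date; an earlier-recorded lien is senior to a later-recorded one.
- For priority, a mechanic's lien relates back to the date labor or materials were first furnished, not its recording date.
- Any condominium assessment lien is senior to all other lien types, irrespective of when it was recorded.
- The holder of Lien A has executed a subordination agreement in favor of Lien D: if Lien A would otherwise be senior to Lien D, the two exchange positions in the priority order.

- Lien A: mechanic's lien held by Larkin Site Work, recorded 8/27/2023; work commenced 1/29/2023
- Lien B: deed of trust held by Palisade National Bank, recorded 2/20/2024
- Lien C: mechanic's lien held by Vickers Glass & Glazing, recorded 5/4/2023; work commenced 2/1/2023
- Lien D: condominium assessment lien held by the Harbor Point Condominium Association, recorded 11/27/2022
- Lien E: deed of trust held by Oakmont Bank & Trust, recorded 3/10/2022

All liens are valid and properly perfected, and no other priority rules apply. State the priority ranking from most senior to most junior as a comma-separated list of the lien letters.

Adjusting effective dates: A is treated as recorded 1/29/2023, the work-commencement date; C relates back to 2/1/2023 (work commenced).
D is a condominium assessment lien and takes priority over every other lien.
Remaining liens by effective date: E (3/10/2022), A (1/29/2023), C (2/1/2023), B (2/20/2024).
A is already junior to D, so the subordination agreement changes nothing.

D, E, A, C, B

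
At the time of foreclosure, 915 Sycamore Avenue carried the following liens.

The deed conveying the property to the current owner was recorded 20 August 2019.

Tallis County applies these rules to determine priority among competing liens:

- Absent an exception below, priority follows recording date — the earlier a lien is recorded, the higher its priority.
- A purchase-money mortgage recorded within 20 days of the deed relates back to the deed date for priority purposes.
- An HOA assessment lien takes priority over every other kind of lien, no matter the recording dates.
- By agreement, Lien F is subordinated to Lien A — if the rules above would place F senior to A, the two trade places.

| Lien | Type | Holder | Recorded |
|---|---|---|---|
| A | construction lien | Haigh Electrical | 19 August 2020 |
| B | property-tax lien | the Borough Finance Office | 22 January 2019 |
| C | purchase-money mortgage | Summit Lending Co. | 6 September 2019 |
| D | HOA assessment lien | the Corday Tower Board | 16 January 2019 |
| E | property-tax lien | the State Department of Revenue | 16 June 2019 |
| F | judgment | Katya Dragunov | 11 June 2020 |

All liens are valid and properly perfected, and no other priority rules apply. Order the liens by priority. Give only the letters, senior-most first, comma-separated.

D, B, E, C, A, F

First, effective dates: C's effective date is the deed date, 20 August 2019.
As an HOA assessment lien, D is senior to every other lien.
Among the remaining liens, by effective date: B (22 January 2019), E (16 June 2019), C (20 August 2019), F (11 June 2020), A (19 August 2020).
The subordination applies — F was senior to A — so F and A swap.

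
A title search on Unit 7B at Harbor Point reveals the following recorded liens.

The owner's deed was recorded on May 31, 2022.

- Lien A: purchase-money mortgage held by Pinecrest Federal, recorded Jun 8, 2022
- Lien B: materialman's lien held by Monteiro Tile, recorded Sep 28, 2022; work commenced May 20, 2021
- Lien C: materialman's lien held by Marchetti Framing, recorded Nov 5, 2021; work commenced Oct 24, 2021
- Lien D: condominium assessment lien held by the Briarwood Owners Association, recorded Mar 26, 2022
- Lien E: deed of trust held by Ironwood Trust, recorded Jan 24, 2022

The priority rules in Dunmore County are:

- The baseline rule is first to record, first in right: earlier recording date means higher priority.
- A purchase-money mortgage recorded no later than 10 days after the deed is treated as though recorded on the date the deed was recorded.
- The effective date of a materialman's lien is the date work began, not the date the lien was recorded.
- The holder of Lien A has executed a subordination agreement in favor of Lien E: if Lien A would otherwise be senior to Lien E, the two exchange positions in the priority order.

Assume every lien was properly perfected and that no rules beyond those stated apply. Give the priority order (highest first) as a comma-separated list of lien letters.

Effective dates after the stated exceptions: A's effective date is the deed date, May 31, 2022; B's effective date is May 20, 2021, when work began; C relates back to Oct 24, 2021 (work commenced).
Ordering by effective date: B (May 20, 2021), C (Oct 24, 2021), E (Jan 24, 2022), D (Mar 26, 2022), A (May 31, 2022).
A is already junior to E, so the subordination agreement changes nothing.

B, C, E, D, A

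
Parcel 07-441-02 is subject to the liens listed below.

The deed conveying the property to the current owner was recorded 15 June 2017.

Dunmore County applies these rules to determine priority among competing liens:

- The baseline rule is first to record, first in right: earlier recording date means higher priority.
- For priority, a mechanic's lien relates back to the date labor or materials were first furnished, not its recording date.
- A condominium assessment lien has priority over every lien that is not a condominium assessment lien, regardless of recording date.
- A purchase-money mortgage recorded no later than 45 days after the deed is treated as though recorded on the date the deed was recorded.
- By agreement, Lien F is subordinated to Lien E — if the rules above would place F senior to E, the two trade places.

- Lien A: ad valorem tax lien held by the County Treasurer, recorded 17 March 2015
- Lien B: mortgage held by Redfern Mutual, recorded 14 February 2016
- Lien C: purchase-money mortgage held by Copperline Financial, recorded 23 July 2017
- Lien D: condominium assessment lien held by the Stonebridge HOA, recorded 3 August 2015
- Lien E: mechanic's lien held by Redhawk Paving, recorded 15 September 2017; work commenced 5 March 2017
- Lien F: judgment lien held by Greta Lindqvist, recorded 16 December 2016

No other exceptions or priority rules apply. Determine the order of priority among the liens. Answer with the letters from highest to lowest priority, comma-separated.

First, effective dates: C's effective date is the deed date, 15 June 2017; E is treated as recorded 5 March 2017, the work-commencement date.
D is a condominium assessment lien, so it outranks all other liens regardless of date.
Remaining liens by effective date: A (17 March 2015), B (14 February 2016), F (16 December 2016), E (5 March 2017), C (15 June 2017).
The subordination applies — F was senior to E — so F and E swap.

D, A, B, E, F, C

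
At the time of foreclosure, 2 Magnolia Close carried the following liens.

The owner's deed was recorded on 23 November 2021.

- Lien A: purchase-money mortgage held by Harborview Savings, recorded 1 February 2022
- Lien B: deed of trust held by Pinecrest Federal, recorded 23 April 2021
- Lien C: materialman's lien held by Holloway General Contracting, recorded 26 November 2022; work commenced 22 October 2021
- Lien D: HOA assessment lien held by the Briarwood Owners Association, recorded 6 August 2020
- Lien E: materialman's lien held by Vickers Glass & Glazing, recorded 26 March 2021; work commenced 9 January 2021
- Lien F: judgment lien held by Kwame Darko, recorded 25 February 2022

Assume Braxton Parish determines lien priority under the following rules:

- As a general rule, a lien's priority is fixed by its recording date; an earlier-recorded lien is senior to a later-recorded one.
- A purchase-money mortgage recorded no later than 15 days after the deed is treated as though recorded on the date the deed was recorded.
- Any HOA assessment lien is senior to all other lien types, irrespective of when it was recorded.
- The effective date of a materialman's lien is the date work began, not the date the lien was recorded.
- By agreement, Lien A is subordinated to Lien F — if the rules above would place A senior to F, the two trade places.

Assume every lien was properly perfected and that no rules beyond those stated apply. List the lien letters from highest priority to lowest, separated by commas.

D, E, B, C, F, A

Adjusting effective dates: A was recorded 70 days after the deed — beyond 15 days — so no relation-back applies; C relates back to 22 October 2021 (work commenced); E is treated as recorded 9 January 2021, the work-commencement date.
D is an HOA assessment lien, so it outranks all other liens regardless of date.
The other liens, earliest effective date first: E (9 January 2021), B (23 April 2021), C (22 October 2021), A (1 February 2022), F (25 February 2022).
A would otherwise be senior to F, so under the subordination agreement A and F exchange positions.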